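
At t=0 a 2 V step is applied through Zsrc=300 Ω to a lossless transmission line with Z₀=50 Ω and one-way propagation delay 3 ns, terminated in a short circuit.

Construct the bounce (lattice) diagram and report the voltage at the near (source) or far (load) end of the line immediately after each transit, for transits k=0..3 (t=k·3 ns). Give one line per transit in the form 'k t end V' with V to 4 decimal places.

Γ_L=-1.000000, Γ_S=0.714286; launch V₁=2·50/350=0.285714
k=0 src: V=0.2857
k=1 load: inc=0.285714, refl=0.285714·-1.000000=-0.2857; V=0.000000+0.285714+-0.285714=0.0000
k=2 src: inc=-0.285714, refl=-0.285714·0.714286=-0.2041; V=0.285714+-0.285714+-0.204082=-0.2041
k=3 load: inc=-0.204082, refl=-0.204082·-1.000000=0.2041; V=0.000000+-0.204082+0.204082=0.0000

0 0 source 0.2857
1 3 load 0.0000
2 6 source -0.2041
3 9 load 0.0000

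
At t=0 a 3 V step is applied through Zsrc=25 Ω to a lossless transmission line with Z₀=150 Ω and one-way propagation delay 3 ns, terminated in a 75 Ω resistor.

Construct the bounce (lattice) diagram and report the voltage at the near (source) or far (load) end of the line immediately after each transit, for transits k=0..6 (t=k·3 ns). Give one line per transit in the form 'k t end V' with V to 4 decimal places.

Γ_L=-0.333333, Γ_S=-0.714286; launch V₁=3·150/175=2.571429
k=0 src: V=2.5714
k=1 load: inc=2.571429, refl=2.571429·-0.333333=-0.8571; V=0.000000+2.571429+-0.857143=1.7143
k=2 src: inc=-0.857143, refl=-0.857143·-0.714286=0.6122; V=2.571429+-0.857143+0.612245=2.3265
k=3 load: inc=0.612245, refl=0.612245·-0.333333=-0.2041; V=1.714286+0.612245+-0.204082=2.1224
k=4 src: inc=-0.204082, refl=-0.204082·-0.714286=0.1458; V=2.326531+-0.204082+0.145773=2.2682
k=5 load: inc=0.145773, refl=0.145773·-0.333333=-0.0486; V=2.122449+0.145773+-0.048591=2.2196
k=6 src: inc=-0.048591, refl=-0.048591·-0.714286=0.0347; V=2.268222+-0.048591+0.034708=2.2543

0 0 source 2.5714
1 3 load 1.7143
2 6 source 2.3265
3 9 load 2.1224
4 12 source 2.2682
5 15 load 2.2196
6 18 source 2.2543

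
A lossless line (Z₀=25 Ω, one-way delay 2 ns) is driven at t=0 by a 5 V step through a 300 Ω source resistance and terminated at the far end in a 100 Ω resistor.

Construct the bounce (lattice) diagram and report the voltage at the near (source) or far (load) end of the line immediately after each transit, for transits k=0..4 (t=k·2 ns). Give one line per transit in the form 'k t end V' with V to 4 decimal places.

Γ_L=0.600000, Γ_S=0.846154; launch V₁=5·25/325=0.384615
k=0 src: V=0.3846
k=1 load: inc=0.384615, refl=0.384615·0.600000=0.2308; V=0.000000+0.384615+0.230769=0.6154
k=2 src: inc=0.230769, refl=0.230769·0.846154=0.1953; V=0.384615+0.230769+0.195266=0.8107
k=3 load: inc=0.195266, refl=0.195266·0.600000=0.1172; V=0.615385+0.195266+0.117160=0.9278
k=4 src: inc=0.117160, refl=0.117160·0.846154=0.0991; V=0.810651+0.117160+0.099135=1.0269

0 0 source 0.3846
1 2 load 0.6154
2 4 source 0.8107
3 6 load 0.9278
4 8 source 1.0269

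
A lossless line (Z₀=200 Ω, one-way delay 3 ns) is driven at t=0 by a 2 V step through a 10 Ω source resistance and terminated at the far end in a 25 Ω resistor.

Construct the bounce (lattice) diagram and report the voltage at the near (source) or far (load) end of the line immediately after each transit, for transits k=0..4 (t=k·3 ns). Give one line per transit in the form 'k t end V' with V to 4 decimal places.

0 0 source 1.9048
1 3 load 0.4233
2 6 source 1.7637
3 9 load 0.7211
4 12 source 1.6644

Γ_L=-0.777778, Γ_S=-0.904762; launch V₁=2·200/210=1.904762
k=0 src: V=1.9048
k=1 load: inc=1.904762, refl=1.904762·-0.777778=-1.4815; V=0.000000+1.904762+-1.481481=0.4233
k=2 src: inc=-1.481481, refl=-1.481481·-0.904762=1.3404; V=1.904762+-1.481481+1.340388=1.7637
k=3 load: inc=1.340388, refl=1.340388·-0.777778=-1.0425; V=0.423280+1.340388+-1.042524=0.7211
k=4 src: inc=-1.042524, refl=-1.042524·-0.904762=0.9432; V=1.763668+-1.042524+0.943236=1.6644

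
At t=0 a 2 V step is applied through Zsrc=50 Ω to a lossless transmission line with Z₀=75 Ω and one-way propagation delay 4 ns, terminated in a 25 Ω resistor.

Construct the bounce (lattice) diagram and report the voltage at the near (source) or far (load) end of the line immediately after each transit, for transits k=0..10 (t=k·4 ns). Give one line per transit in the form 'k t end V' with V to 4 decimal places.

Γ_L=-0.500000, Γ_S=-0.200000; launch V₁=2·75/125=1.200000
k=0 src: V=1.2000
k=1 load: inc=1.200000, refl=1.200000·-0.500000=-0.6000; V=0.000000+1.200000+-0.600000=0.6000
k=2 src: inc=-0.600000, refl=-0.600000·-0.200000=0.1200; V=1.200000+-0.600000+0.120000=0.7200
k=3 load: inc=0.120000, refl=0.120000·-0.500000=-0.0600; V=0.600000+0.120000+-0.060000=0.6600
k=4 src: inc=-0.060000, refl=-0.060000·-0.200000=0.0120; V=0.720000+-0.060000+0.012000=0.6720
k=5 load: inc=0.012000, refl=0.012000·-0.500000=-0.0060; V=0.660000+0.012000+-0.006000=0.6660
k=6 src: inc=-0.006000, refl=-0.006000·-0.200000=0.0012; V=0.672000+-0.006000+0.001200=0.6672
k=7 load: inc=0.001200, refl=0.001200·-0.500000=-0.0006; V=0.666000+0.001200+-0.000600=0.6666
k=8 src: inc=-0.000600, refl=-0.000600·-0.200000=0.0001; V=0.667200+-0.000600+0.000120=0.6667
k=9 load: inc=0.000120, refl=0.000120·-0.500000=-0.0001; V=0.666600+0.000120+-0.000060=0.6667
k=10 src: inc=-0.000060, refl=-0.000060·-0.200000=0.0000; V=0.666720+-0.000060+0.000012=0.6667

0 0 source 1.2000
1 4 load 0.6000
2 8 source 0.7200
3 12 load 0.6600
4 16 source 0.6720
5 20 load 0.6660
6 24 source 0.6672
7 28 load 0.6666
8 32 source 0.6667
9 36 load 0.6667
10 40 source 0.6667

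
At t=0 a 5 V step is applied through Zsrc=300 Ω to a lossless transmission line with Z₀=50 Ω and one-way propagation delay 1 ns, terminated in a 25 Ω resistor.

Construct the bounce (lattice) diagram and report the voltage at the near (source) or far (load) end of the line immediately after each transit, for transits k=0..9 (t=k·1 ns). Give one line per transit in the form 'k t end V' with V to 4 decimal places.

Γ_L=-0.333333, Γ_S=0.714286; launch V₁=5·50/350=0.714286
k=0 src: V=0.7143
k=1 load: inc=0.714286, refl=0.714286·-0.333333=-0.2381; V=0.000000+0.714286+-0.238095=0.4762
k=2 src: inc=-0.238095, refl=-0.238095·0.714286=-0.1701; V=0.714286+-0.238095+-0.170068=0.3061
k=3 load: inc=-0.170068, refl=-0.170068·-0.333333=0.0567; V=0.476190+-0.170068+0.056689=0.3628
k=4 src: inc=0.056689, refl=0.056689·0.714286=0.0405; V=0.306122+0.056689+0.040492=0.4033
k=5 load: inc=0.040492, refl=0.040492·-0.333333=-0.0135; V=0.362812+0.040492+-0.013497=0.3898
k=6 src: inc=-0.013497, refl=-0.013497·0.714286=-0.0096; V=0.403304+-0.013497+-0.009641=0.3802
k=7 load: inc=-0.009641, refl=-0.009641·-0.333333=0.0032; V=0.389807+-0.009641+0.003214=0.3834
k=8 src: inc=0.003214, refl=0.003214·0.714286=0.0023; V=0.380166+0.003214+0.002295=0.3857
k=9 load: inc=0.002295, refl=0.002295·-0.333333=-0.0008; V=0.383379+0.002295+-0.000765=0.3849

0 0 source 0.7143
1 1 load 0.4762
2 2 source 0.3061
3 3 load 0.3628
4 4 source 0.4033
5 5 load 0.3898
6 6 source 0.3802
7 7 load 0.3834
8 8 source 0.3857
9 9 load 0.3849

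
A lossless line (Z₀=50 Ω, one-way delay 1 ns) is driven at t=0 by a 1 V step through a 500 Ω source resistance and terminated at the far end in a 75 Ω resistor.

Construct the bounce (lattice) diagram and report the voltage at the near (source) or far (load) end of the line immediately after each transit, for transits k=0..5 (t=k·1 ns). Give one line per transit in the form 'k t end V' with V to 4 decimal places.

Γ_L=0.200000, Γ_S=0.818182; launch V₁=1·50/550=0.090909
k=0 src: V=0.0909
k=1 load: inc=0.090909, refl=0.090909·0.200000=0.0182; V=0.000000+0.090909+0.018182=0.1091
k=2 src: inc=0.018182, refl=0.018182·0.818182=0.0149; V=0.090909+0.018182+0.014876=0.1240
k=3 load: inc=0.014876, refl=0.014876·0.200000=0.0030; V=0.109091+0.014876+0.002975=0.1269
k=4 src: inc=0.002975, refl=0.002975·0.818182=0.0024; V=0.123967+0.002975+0.002434=0.1294
k=5 load: inc=0.002434, refl=0.002434·0.200000=0.0005; V=0.126942+0.002434+0.000487=0.1299

0 0 source 0.0909
1 1 load 0.1091
2 2 source 0.1240
3 3 load 0.1269
4 4 source 0.1294
5 5 load 0.1299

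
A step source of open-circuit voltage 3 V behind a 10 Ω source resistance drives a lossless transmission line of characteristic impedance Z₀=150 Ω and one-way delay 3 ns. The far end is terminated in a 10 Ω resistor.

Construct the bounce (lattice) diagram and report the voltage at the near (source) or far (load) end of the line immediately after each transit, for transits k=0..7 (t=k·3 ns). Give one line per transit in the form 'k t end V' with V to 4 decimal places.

0 0 source 2.8125
1 3 load 0.3516
2 6 source 2.5049
3 9 load 0.6207
4 12 source 2.2694
5 15 load 0.8268
6 18 source 2.0890
7 21 load 0.9846

Γ_L=-0.875000, Γ_S=-0.875000; launch V₁=3·150/160=2.812500
k=0 src: V=2.8125
k=1 load: inc=2.812500, refl=2.812500·-0.875000=-2.4609; V=0.000000+2.812500+-2.460938=0.3516
k=2 src: inc=-2.460938, refl=-2.460938·-0.875000=2.1533; V=2.812500+-2.460938+2.153320=2.5049
k=3 load: inc=2.153320, refl=2.153320·-0.875000=-1.8842; V=0.351562+2.153320+-1.884155=0.6207
k=4 src: inc=-1.884155, refl=-1.884155·-0.875000=1.6486; V=2.504883+-1.884155+1.648636=2.2694
k=5 load: inc=1.648636, refl=1.648636·-0.875000=-1.4426; V=0.620728+1.648636+-1.442556=0.8268
k=6 src: inc=-1.442556, refl=-1.442556·-0.875000=1.2622; V=2.269363+-1.442556+1.262237=2.0890
k=7 load: inc=1.262237, refl=1.262237·-0.875000=-1.1045; V=0.826807+1.262237+-1.104457=0.9846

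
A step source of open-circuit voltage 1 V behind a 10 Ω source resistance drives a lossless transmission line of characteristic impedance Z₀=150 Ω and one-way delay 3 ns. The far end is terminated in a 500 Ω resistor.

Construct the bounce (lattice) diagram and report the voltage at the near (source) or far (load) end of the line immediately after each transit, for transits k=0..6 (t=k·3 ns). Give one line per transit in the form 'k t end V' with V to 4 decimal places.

Γ_L=0.538462, Γ_S=-0.875000; launch V₁=1·150/160=0.937500
k=0 src: V=0.9375
k=1 load: inc=0.937500, refl=0.937500·0.538462=0.5048; V=0.000000+0.937500+0.504808=1.4423
k=2 src: inc=0.504808, refl=0.504808·-0.875000=-0.4417; V=0.937500+0.504808+-0.441707=1.0006
k=3 load: inc=-0.441707, refl=-0.441707·0.538462=-0.2378; V=1.442308+-0.441707+-0.237842=0.7628
k=4 src: inc=-0.237842, refl=-0.237842·-0.875000=0.2081; V=1.000601+-0.237842+0.208112=0.9709
k=5 load: inc=0.208112, refl=0.208112·0.538462=0.1121; V=0.762759+0.208112+0.112060=1.0829
k=6 src: inc=0.112060, refl=0.112060·-0.875000=-0.0981; V=0.970871+0.112060+-0.098053=0.9849

0 0 source 0.9375
1 3 load 1.4423
2 6 source 1.0006
3 9 load 0.7628
4 12 source 0.9709
5 15 load 1.0829
6 18 source 0.9849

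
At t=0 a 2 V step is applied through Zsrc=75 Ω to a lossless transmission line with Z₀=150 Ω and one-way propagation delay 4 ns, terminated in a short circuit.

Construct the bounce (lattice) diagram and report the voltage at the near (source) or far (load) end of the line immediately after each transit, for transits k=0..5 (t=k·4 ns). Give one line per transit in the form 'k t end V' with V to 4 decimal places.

0 0 source 1.3333
1 4 load 0.0000
2 8 source 0.4444
3 12 load 0.0000
4 16 source 0.1481
5 20 load 0.0000

Γ_L=-1.000000, Γ_S=-0.333333; launch V₁=2·150/225=1.333333
k=0 src: V=1.3333
k=1 load: inc=1.333333, refl=1.333333·-1.000000=-1.3333; V=0.000000+1.333333+-1.333333=0.0000
k=2 src: inc=-1.333333, refl=-1.333333·-0.333333=0.4444; V=1.333333+-1.333333+0.444444=0.4444
k=3 load: inc=0.444444, refl=0.444444·-1.000000=-0.4444; V=0.000000+0.444444+-0.444444=0.0000
k=4 src: inc=-0.444444, refl=-0.444444·-0.333333=0.1481; V=0.444444+-0.444444+0.148148=0.1481
k=5 load: inc=0.148148, refl=0.148148·-1.000000=-0.1481; V=0.000000+0.148148+-0.148148=0.0000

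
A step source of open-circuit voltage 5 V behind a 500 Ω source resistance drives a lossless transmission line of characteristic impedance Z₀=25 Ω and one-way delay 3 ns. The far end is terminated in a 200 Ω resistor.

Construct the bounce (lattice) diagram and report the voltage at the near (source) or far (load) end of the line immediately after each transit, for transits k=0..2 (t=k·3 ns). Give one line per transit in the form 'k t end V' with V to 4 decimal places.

Γ_L=0.777778, Γ_S=0.904762; launch V₁=5·25/525=0.238095
k=0 src: V=0.2381
k=1 load: inc=0.238095, refl=0.238095·0.777778=0.1852; V=0.000000+0.238095+0.185185=0.4233
k=2 src: inc=0.185185, refl=0.185185·0.904762=0.1675; V=0.238095+0.185185+0.167549=0.5908

0 0 source 0.2381
1 3 load 0.4233
2 6 source 0.5908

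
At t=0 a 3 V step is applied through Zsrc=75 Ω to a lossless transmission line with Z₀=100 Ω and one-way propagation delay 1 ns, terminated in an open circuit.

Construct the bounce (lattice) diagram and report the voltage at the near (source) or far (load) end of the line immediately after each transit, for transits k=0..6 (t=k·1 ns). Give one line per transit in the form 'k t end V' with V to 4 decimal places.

0 0 source 1.7143
1 1 load 3.4286
2 2 source 3.1837
3 3 load 2.9388
4 4 source 2.9738
5 5 load 3.0087
6 6 source 3.0037

Γ_L=1.000000, Γ_S=-0.142857; launch V₁=3·100/175=1.714286
k=0 src: V=1.7143
k=1 load: inc=1.714286, refl=1.714286·1.000000=1.7143; V=0.000000+1.714286+1.714286=3.4286
k=2 src: inc=1.714286, refl=1.714286·-0.142857=-0.2449; V=1.714286+1.714286+-0.244898=3.1837
k=3 load: inc=-0.244898, refl=-0.244898·1.000000=-0.2449; V=3.428571+-0.244898+-0.244898=2.9388
k=4 src: inc=-0.244898, refl=-0.244898·-0.142857=0.0350; V=3.183673+-0.244898+0.034985=2.9738
k=5 load: inc=0.034985, refl=0.034985·1.000000=0.0350; V=2.938776+0.034985+0.034985=3.0087
k=6 src: inc=0.034985, refl=0.034985·-0.142857=-0.0050; V=2.973761+0.034985+-0.004998=3.0037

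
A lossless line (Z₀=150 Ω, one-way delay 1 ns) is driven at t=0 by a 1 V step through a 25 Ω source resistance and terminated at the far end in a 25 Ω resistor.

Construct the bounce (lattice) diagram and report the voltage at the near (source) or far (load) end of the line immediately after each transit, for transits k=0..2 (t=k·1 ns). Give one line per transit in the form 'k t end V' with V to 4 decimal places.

Γ_L=-0.714286, Γ_S=-0.714286; launch V₁=1·150/175=0.857143
k=0 src: V=0.8571
k=1 load: inc=0.857143, refl=0.857143·-0.714286=-0.6122; V=0.000000+0.857143+-0.612245=0.2449
k=2 src: inc=-0.612245, refl=-0.612245·-0.714286=0.4373; V=0.857143+-0.612245+0.437318=0.6822

0 0 source 0.8571
1 1 load 0.2449
2 2 source 0.6822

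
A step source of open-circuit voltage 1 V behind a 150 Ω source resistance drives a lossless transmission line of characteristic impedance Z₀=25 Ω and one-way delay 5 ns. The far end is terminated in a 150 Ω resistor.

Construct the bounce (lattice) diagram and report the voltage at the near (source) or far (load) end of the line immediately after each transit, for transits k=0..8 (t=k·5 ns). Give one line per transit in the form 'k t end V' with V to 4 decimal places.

0 0 source 0.1429
1 5 load 0.2449
2 10 source 0.3178
3 15 load 0.3698
4 20 source 0.4070
5 25 load 0.4336
6 30 source 0.4526
7 35 load 0.4661
8 40 source 0.4758

Γ_L=0.714286, Γ_S=0.714286; launch V₁=1·25/175=0.142857
k=0 src: V=0.1429
k=1 load: inc=0.142857, refl=0.142857·0.714286=0.1020; V=0.000000+0.142857+0.102041=0.2449
k=2 src: inc=0.102041, refl=0.102041·0.714286=0.0729; V=0.142857+0.102041+0.072886=0.3178
k=3 load: inc=0.072886, refl=0.072886·0.714286=0.0521; V=0.244898+0.072886+0.052062=0.3698
k=4 src: inc=0.052062, refl=0.052062·0.714286=0.0372; V=0.317784+0.052062+0.037187=0.4070
k=5 load: inc=0.037187, refl=0.037187·0.714286=0.0266; V=0.369846+0.037187+0.026562=0.4336
k=6 src: inc=0.026562, refl=0.026562·0.714286=0.0190; V=0.407033+0.026562+0.018973=0.4526
k=7 load: inc=0.018973, refl=0.018973·0.714286=0.0136; V=0.433595+0.018973+0.013552=0.4661
k=8 src: inc=0.013552, refl=0.013552·0.714286=0.0097; V=0.452568+0.013552+0.009680=0.4758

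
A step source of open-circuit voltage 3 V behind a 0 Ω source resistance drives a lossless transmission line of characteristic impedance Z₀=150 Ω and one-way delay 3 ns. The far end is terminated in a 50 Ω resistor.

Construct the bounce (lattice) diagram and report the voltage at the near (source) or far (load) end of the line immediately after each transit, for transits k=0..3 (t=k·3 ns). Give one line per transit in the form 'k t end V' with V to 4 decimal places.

Γ_L=-0.500000, Γ_S=-1.000000; launch V₁=3·150/150=3.000000
k=0 src: V=3.0000
k=1 load: inc=3.000000, refl=3.000000·-0.500000=-1.5000; V=0.000000+3.000000+-1.500000=1.5000
k=2 src: inc=-1.500000, refl=-1.500000·-1.000000=1.5000; V=3.000000+-1.500000+1.500000=3.0000
k=3 load: inc=1.500000, refl=1.500000·-0.500000=-0.7500; V=1.500000+1.500000+-0.750000=2.2500

0 0 source 3.0000
1 3 load 1.5000
2 6 source 3.0000
3 9 load 2.2500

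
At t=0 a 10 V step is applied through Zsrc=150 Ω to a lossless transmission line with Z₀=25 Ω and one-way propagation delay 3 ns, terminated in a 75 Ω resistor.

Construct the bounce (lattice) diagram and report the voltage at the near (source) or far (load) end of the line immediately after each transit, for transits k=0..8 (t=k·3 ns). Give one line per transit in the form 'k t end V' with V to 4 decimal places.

0 0 source 1.4286
1 3 load 2.1429
2 6 source 2.6531
3 9 load 2.9082
4 12 source 3.0904
5 15 load 3.1815
6 18 source 3.2466
7 21 load 3.2791
8 24 source 3.3023

Γ_L=0.500000, Γ_S=0.714286; launch V₁=10·25/175=1.428571
k=0 src: V=1.4286
k=1 load: inc=1.428571, refl=1.428571·0.500000=0.7143; V=0.000000+1.428571+0.714286=2.1429
k=2 src: inc=0.714286, refl=0.714286·0.714286=0.5102; V=1.428571+0.714286+0.510204=2.6531
k=3 load: inc=0.510204, refl=0.510204·0.500000=0.2551; V=2.142857+0.510204+0.255102=2.9082
k=4 src: inc=0.255102, refl=0.255102·0.714286=0.1822; V=2.653061+0.255102+0.182216=3.0904
k=5 load: inc=0.182216, refl=0.182216·0.500000=0.0911; V=2.908163+0.182216+0.091108=3.1815
k=6 src: inc=0.091108, refl=0.091108·0.714286=0.0651; V=3.090379+0.091108+0.065077=3.2466
k=7 load: inc=0.065077, refl=0.065077·0.500000=0.0325; V=3.181487+0.065077+0.032539=3.2791
k=8 src: inc=0.032539, refl=0.032539·0.714286=0.0232; V=3.246564+0.032539+0.023242=3.3023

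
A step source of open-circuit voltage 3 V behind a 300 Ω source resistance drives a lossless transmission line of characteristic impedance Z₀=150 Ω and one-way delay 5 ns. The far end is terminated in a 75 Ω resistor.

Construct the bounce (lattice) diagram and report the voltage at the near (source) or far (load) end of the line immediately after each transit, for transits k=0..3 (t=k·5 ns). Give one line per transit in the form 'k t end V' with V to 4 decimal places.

Γ_L=-0.333333, Γ_S=0.333333; launch V₁=3·150/450=1.000000
k=0 src: V=1.0000
k=1 load: inc=1.000000, refl=1.000000·-0.333333=-0.3333; V=0.000000+1.000000+-0.333333=0.6667
k=2 src: inc=-0.333333, refl=-0.333333·0.333333=-0.1111; V=1.000000+-0.333333+-0.111111=0.5556
k=3 load: inc=-0.111111, refl=-0.111111·-0.333333=0.0370; V=0.666667+-0.111111+0.037037=0.5926

0 0 source 1.0000
1 5 load 0.6667
2 10 source 0.5556
3 15 load 0.5926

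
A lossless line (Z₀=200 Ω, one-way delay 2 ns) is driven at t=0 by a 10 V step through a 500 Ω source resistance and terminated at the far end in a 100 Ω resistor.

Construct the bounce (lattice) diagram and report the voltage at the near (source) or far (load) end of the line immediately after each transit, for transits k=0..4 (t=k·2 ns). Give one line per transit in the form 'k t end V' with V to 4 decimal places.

0 0 source 2.8571
1 2 load 1.9048
2 4 source 1.4966
3 6 load 1.6327
4 8 source 1.6910

Γ_L=-0.333333, Γ_S=0.428571; launch V₁=10·200/700=2.857143
k=0 src: V=2.8571
k=1 load: inc=2.857143, refl=2.857143·-0.333333=-0.9524; V=0.000000+2.857143+-0.952381=1.9048
k=2 src: inc=-0.952381, refl=-0.952381·0.428571=-0.4082; V=2.857143+-0.952381+-0.408163=1.4966
k=3 load: inc=-0.408163, refl=-0.408163·-0.333333=0.1361; V=1.904762+-0.408163+0.136054=1.6327
k=4 src: inc=0.136054, refl=0.136054·0.428571=0.0583; V=1.496599+0.136054+0.058309=1.6910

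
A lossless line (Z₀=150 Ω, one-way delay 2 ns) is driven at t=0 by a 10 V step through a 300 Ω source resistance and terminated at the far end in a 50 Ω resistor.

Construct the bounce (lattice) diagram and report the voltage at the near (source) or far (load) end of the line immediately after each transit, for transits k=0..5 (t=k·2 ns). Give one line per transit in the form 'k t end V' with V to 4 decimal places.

0 0 source 3.3333
1 2 load 1.6667
2 4 source 1.1111
3 6 load 1.3889
4 8 source 1.4815
5 10 load 1.4352

Γ_L=-0.500000, Γ_S=0.333333; launch V₁=10·150/450=3.333333
k=0 src: V=3.3333
k=1 load: inc=3.333333, refl=3.333333·-0.500000=-1.6667; V=0.000000+3.333333+-1.666667=1.6667
k=2 src: inc=-1.666667, refl=-1.666667·0.333333=-0.5556; V=3.333333+-1.666667+-0.555556=1.1111
k=3 load: inc=-0.555556, refl=-0.555556·-0.500000=0.2778; V=1.666667+-0.555556+0.277778=1.3889
k=4 src: inc=0.277778, refl=0.277778·0.333333=0.0926; V=1.111111+0.277778+0.092593=1.4815
k=5 load: inc=0.092593, refl=0.092593·-0.500000=-0.0463; V=1.388889+0.092593+-0.046296=1.4352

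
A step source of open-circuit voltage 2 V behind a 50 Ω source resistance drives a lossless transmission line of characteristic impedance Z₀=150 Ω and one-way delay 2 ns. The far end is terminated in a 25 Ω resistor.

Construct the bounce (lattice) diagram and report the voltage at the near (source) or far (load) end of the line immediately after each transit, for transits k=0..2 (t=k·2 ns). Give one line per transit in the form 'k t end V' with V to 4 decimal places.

Γ_L=-0.714286, Γ_S=-0.500000; launch V₁=2·150/200=1.500000
k=0 src: V=1.5000
k=1 load: inc=1.500000, refl=1.500000·-0.714286=-1.0714; V=0.000000+1.500000+-1.071429=0.4286
k=2 src: inc=-1.071429, refl=-1.071429·-0.500000=0.5357; V=1.500000+-1.071429+0.535714=0.9643

0 0 source 1.5000
1 2 load 0.4286
2 4 source 0.9643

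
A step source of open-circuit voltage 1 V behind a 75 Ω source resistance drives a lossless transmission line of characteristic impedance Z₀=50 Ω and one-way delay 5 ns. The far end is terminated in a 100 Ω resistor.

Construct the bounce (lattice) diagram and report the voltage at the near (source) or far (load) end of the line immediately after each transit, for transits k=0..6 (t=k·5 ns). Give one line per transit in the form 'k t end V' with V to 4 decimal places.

Γ_L=0.333333, Γ_S=0.200000; launch V₁=1·50/125=0.400000
k=0 src: V=0.4000
k=1 load: inc=0.400000, refl=0.400000·0.333333=0.1333; V=0.000000+0.400000+0.133333=0.5333
k=2 src: inc=0.133333, refl=0.133333·0.200000=0.0267; V=0.400000+0.133333+0.026667=0.5600
k=3 load: inc=0.026667, refl=0.026667·0.333333=0.0089; V=0.533333+0.026667+0.008889=0.5689
k=4 src: inc=0.008889, refl=0.008889·0.200000=0.0018; V=0.560000+0.008889+0.001778=0.5707
k=5 load: inc=0.001778, refl=0.001778·0.333333=0.0006; V=0.568889+0.001778+0.000593=0.5713
k=6 src: inc=0.000593, refl=0.000593·0.200000=0.0001; V=0.570667+0.000593+0.000119=0.5714

0 0 source 0.4000
1 5 load 0.5333
2 10 source 0.5600
3 15 load 0.5689
4 20 source 0.5707
5 25 load 0.5713
6 30 source 0.5714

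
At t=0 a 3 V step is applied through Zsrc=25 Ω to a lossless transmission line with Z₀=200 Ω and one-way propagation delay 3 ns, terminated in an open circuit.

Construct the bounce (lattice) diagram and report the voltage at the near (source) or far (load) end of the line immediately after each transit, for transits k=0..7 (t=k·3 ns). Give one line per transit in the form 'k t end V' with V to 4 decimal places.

0 0 source 2.6667
1 3 load 5.3333
2 6 source 3.2593
3 9 load 1.1852
4 12 source 2.7984
5 15 load 4.4115
6 18 source 3.1568
7 21 load 1.9021

Γ_L=1.000000, Γ_S=-0.777778; launch V₁=3·200/225=2.666667
k=0 src: V=2.6667
k=1 load: inc=2.666667, refl=2.666667·1.000000=2.6667; V=0.000000+2.666667+2.666667=5.3333
k=2 src: inc=2.666667, refl=2.666667·-0.777778=-2.0741; V=2.666667+2.666667+-2.074074=3.2593
k=3 load: inc=-2.074074, refl=-2.074074·1.000000=-2.0741; V=5.333333+-2.074074+-2.074074=1.1852
k=4 src: inc=-2.074074, refl=-2.074074·-0.777778=1.6132; V=3.259259+-2.074074+1.613169=2.7984
k=5 load: inc=1.613169, refl=1.613169·1.000000=1.6132; V=1.185185+1.613169+1.613169=4.4115
k=6 src: inc=1.613169, refl=1.613169·-0.777778=-1.2547; V=2.798354+1.613169+-1.254687=3.1568
k=7 load: inc=-1.254687, refl=-1.254687·1.000000=-1.2547; V=4.411523+-1.254687+-1.254687=1.9021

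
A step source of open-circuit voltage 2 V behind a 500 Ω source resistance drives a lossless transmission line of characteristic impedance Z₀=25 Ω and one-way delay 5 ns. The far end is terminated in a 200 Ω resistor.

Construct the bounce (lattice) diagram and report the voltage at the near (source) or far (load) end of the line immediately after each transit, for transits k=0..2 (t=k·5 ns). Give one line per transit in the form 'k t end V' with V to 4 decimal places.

0 0 source 0.0952
1 5 load 0.1693
2 10 source 0.2363

Γ_L=0.777778, Γ_S=0.904762; launch V₁=2·25/525=0.095238
k=0 src: V=0.0952
k=1 load: inc=0.095238, refl=0.095238·0.777778=0.0741; V=0.000000+0.095238+0.074074=0.1693
k=2 src: inc=0.074074, refl=0.074074·0.904762=0.0670; V=0.095238+0.074074+0.067019=0.2363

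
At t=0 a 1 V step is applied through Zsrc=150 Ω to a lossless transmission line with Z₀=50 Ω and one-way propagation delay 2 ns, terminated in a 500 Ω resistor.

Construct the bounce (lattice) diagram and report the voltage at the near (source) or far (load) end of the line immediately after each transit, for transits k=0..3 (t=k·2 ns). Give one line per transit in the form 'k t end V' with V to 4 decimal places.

0 0 source 0.2500
1 2 load 0.4545
2 4 source 0.5568
3 6 load 0.6405

Γ_L=0.818182, Γ_S=0.500000; launch V₁=1·50/200=0.250000
k=0 src: V=0.2500
k=1 load: inc=0.250000, refl=0.250000·0.818182=0.2045; V=0.000000+0.250000+0.204545=0.4545
k=2 src: inc=0.204545, refl=0.204545·0.500000=0.1023; V=0.250000+0.204545+0.102273=0.5568
k=3 load: inc=0.102273, refl=0.102273·0.818182=0.0837; V=0.454545+0.102273+0.083678=0.6405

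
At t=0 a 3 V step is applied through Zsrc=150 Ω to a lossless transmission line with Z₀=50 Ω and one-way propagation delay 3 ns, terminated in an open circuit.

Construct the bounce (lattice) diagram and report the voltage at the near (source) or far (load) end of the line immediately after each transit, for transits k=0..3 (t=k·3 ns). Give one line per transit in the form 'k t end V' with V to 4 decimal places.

Γ_L=1.000000, Γ_S=0.500000; launch V₁=3·50/200=0.750000
k=0 src: V=0.7500
k=1 load: inc=0.750000, refl=0.750000·1.000000=0.7500; V=0.000000+0.750000+0.750000=1.5000
k=2 src: inc=0.750000, refl=0.750000·0.500000=0.3750; V=0.750000+0.750000+0.375000=1.8750
k=3 load: inc=0.375000, refl=0.375000·1.000000=0.3750; V=1.500000+0.375000+0.375000=2.2500

0 0 source 0.7500
1 3 load 1.5000
2 6 source 1.8750
3 9 load 2.2500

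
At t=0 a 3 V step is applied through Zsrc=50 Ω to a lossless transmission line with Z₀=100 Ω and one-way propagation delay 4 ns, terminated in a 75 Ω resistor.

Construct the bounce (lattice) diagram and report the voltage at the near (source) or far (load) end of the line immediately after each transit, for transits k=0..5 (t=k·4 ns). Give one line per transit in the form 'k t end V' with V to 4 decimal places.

Γ_L=-0.142857, Γ_S=-0.333333; launch V₁=3·100/150=2.000000
k=0 src: V=2.0000
k=1 load: inc=2.000000, refl=2.000000·-0.142857=-0.2857; V=0.000000+2.000000+-0.285714=1.7143
k=2 src: inc=-0.285714, refl=-0.285714·-0.333333=0.0952; V=2.000000+-0.285714+0.095238=1.8095
k=3 load: inc=0.095238, refl=0.095238·-0.142857=-0.0136; V=1.714286+0.095238+-0.013605=1.7959
k=4 src: inc=-0.013605, refl=-0.013605·-0.333333=0.0045; V=1.809524+-0.013605+0.004535=1.8005
k=5 load: inc=0.004535, refl=0.004535·-0.142857=-0.0006; V=1.795918+0.004535+-0.000648=1.7998

0 0 source 2.0000
1 4 load 1.7143
2 8 source 1.8095
3 12 load 1.7959
4 16 source 1.8005
5 20 load 1.7998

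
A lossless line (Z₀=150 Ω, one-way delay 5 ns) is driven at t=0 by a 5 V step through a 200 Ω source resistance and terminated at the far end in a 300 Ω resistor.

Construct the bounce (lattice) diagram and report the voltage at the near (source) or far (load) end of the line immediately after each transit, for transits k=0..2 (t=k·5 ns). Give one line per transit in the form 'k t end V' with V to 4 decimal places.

Γ_L=0.333333, Γ_S=0.142857; launch V₁=5·150/350=2.142857
k=0 src: V=2.1429
k=1 load: inc=2.142857, refl=2.142857·0.333333=0.7143; V=0.000000+2.142857+0.714286=2.8571
k=2 src: inc=0.714286, refl=0.714286·0.142857=0.1020; V=2.142857+0.714286+0.102041=2.9592

0 0 source 2.1429
1 5 load 2.8571
2 10 source 2.9592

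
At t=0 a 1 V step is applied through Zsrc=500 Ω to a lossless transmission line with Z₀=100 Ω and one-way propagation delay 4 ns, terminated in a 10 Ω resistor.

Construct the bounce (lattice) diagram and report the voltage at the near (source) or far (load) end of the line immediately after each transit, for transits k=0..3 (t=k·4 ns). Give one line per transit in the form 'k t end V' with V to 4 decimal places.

Γ_L=-0.818182, Γ_S=0.666667; launch V₁=1·100/600=0.166667
k=0 src: V=0.1667
k=1 load: inc=0.166667, refl=0.166667·-0.818182=-0.1364; V=0.000000+0.166667+-0.136364=0.0303
k=2 src: inc=-0.136364, refl=-0.136364·0.666667=-0.0909; V=0.166667+-0.136364+-0.090909=-0.0606
k=3 load: inc=-0.090909, refl=-0.090909·-0.818182=0.0744; V=0.030303+-0.090909+0.074380=0.0138

0 0 source 0.1667
1 4 load 0.0303
2 8 source -0.0606
3 12 load 0.0138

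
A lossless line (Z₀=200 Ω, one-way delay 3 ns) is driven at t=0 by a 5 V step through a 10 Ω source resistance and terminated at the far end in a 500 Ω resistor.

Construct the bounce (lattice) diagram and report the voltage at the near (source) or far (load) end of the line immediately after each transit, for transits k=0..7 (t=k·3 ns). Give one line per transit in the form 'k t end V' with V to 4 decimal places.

0 0 source 4.7619
1 3 load 6.8027
2 6 source 4.9563
3 9 load 4.1649
4 12 source 4.8809
5 15 load 5.1877
6 18 source 4.9101
7 21 load 4.7911

Γ_L=0.428571, Γ_S=-0.904762; launch V₁=5·200/210=4.761905
k=0 src: V=4.7619
k=1 load: inc=4.761905, refl=4.761905·0.428571=2.0408; V=0.000000+4.761905+2.040816=6.8027
k=2 src: inc=2.040816, refl=2.040816·-0.904762=-1.8465; V=4.761905+2.040816+-1.846453=4.9563
k=3 load: inc=-1.846453, refl=-1.846453·0.428571=-0.7913; V=6.802721+-1.846453+-0.791337=4.1649
k=4 src: inc=-0.791337, refl=-0.791337·-0.904762=0.7160; V=4.956268+-0.791337+0.715972=4.8809
k=5 load: inc=0.715972, refl=0.715972·0.428571=0.3068; V=4.164931+0.715972+0.306845=5.1877
k=6 src: inc=0.306845, refl=0.306845·-0.904762=-0.2776; V=4.880903+0.306845+-0.277622=4.9101
k=7 load: inc=-0.277622, refl=-0.277622·0.428571=-0.1190; V=5.187748+-0.277622+-0.118981=4.7911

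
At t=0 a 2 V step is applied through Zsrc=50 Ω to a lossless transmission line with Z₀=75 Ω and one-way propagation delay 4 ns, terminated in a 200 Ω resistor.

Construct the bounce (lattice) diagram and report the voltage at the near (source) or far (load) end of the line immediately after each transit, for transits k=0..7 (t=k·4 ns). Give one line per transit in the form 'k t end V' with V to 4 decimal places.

0 0 source 1.2000
1 4 load 1.7455
2 8 source 1.6364
3 12 load 1.5868
4 16 source 1.5967
5 20 load 1.6012
6 24 source 1.6003
7 28 load 1.5999

Γ_L=0.454545, Γ_S=-0.200000; launch V₁=2·75/125=1.200000
k=0 src: V=1.2000
k=1 load: inc=1.200000, refl=1.200000·0.454545=0.5455; V=0.000000+1.200000+0.545455=1.7455
k=2 src: inc=0.545455, refl=0.545455·-0.200000=-0.1091; V=1.200000+0.545455+-0.109091=1.6364
k=3 load: inc=-0.109091, refl=-0.109091·0.454545=-0.0496; V=1.745455+-0.109091+-0.049587=1.5868
k=4 src: inc=-0.049587, refl=-0.049587·-0.200000=0.0099; V=1.636364+-0.049587+0.009917=1.5967
k=5 load: inc=0.009917, refl=0.009917·0.454545=0.0045; V=1.586777+0.009917+0.004508=1.6012
k=6 src: inc=0.004508, refl=0.004508·-0.200000=-0.0009; V=1.596694+0.004508+-0.000902=1.6003
k=7 load: inc=-0.000902, refl=-0.000902·0.454545=-0.0004; V=1.601202+-0.000902+-0.000410=1.5999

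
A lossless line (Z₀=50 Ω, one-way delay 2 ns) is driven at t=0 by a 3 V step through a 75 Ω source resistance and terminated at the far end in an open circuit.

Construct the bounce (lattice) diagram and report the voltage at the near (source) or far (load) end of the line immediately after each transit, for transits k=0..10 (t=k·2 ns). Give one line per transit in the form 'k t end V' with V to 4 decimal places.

Γ_L=1.000000, Γ_S=0.200000; launch V₁=3·50/125=1.200000
k=0 src: V=1.2000
k=1 load: inc=1.200000, refl=1.200000·1.000000=1.2000; V=0.000000+1.200000+1.200000=2.4000
k=2 src: inc=1.200000, refl=1.200000·0.200000=0.2400; V=1.200000+1.200000+0.240000=2.6400
k=3 load: inc=0.240000, refl=0.240000·1.000000=0.2400; V=2.400000+0.240000+0.240000=2.8800
k=4 src: inc=0.240000, refl=0.240000·0.200000=0.0480; V=2.640000+0.240000+0.048000=2.9280
k=5 load: inc=0.048000, refl=0.048000·1.000000=0.0480; V=2.880000+0.048000+0.048000=2.9760
k=6 src: inc=0.048000, refl=0.048000·0.200000=0.0096; V=2.928000+0.048000+0.009600=2.9856
k=7 load: inc=0.009600, refl=0.009600·1.000000=0.0096; V=2.976000+0.009600+0.009600=2.9952
k=8 src: inc=0.009600, refl=0.009600·0.200000=0.0019; V=2.985600+0.009600+0.001920=2.9971
k=9 load: inc=0.001920, refl=0.001920·1.000000=0.0019; V=2.995200+0.001920+0.001920=2.9990
k=10 src: inc=0.001920, refl=0.001920·0.200000=0.0004; V=2.997120+0.001920+0.000384=2.9994

0 0 source 1.2000
1 2 load 2.4000
2 4 source 2.6400
3 6 load 2.8800
4 8 source 2.9280
5 10 load 2.9760
6 12 source 2.9856
7 14 load 2.9952
8 16 source 2.9971
9 18 load 2.9990
10 20 source 2.9994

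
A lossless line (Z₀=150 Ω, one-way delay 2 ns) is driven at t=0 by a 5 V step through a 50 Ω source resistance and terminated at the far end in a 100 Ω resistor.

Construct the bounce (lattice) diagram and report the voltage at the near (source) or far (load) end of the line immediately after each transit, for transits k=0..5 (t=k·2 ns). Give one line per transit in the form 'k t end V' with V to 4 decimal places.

0 0 source 3.7500
1 2 load 3.0000
2 4 source 3.3750
3 6 load 3.3000
4 8 source 3.3375
5 10 load 3.3300

Γ_L=-0.200000, Γ_S=-0.500000; launch V₁=5·150/200=3.750000
k=0 src: V=3.7500
k=1 load: inc=3.750000, refl=3.750000·-0.200000=-0.7500; V=0.000000+3.750000+-0.750000=3.0000
k=2 src: inc=-0.750000, refl=-0.750000·-0.500000=0.3750; V=3.750000+-0.750000+0.375000=3.3750
k=3 load: inc=0.375000, refl=0.375000·-0.200000=-0.0750; V=3.000000+0.375000+-0.075000=3.3000
k=4 src: inc=-0.075000, refl=-0.075000·-0.500000=0.0375; V=3.375000+-0.075000+0.037500=3.3375
k=5 load: inc=0.037500, refl=0.037500·-0.200000=-0.0075; V=3.300000+0.037500+-0.007500=3.3300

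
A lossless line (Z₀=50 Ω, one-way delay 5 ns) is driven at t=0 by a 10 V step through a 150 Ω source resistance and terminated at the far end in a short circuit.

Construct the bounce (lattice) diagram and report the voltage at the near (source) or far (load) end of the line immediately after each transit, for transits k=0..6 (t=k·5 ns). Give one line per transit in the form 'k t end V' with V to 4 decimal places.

0 0 source 2.5000
1 5 load 0.0000
2 10 source -1.2500
3 15 load 0.0000
4 20 source 0.6250
5 25 load 0.0000
6 30 source -0.3125

Γ_L=-1.000000, Γ_S=0.500000; launch V₁=10·50/200=2.500000
k=0 src: V=2.5000
k=1 load: inc=2.500000, refl=2.500000·-1.000000=-2.5000; V=0.000000+2.500000+-2.500000=0.0000
k=2 src: inc=-2.500000, refl=-2.500000·0.500000=-1.2500; V=2.500000+-2.500000+-1.250000=-1.2500
k=3 load: inc=-1.250000, refl=-1.250000·-1.000000=1.2500; V=0.000000+-1.250000+1.250000=0.0000
k=4 src: inc=1.250000, refl=1.250000·0.500000=0.6250; V=-1.250000+1.250000+0.625000=0.6250
k=5 load: inc=0.625000, refl=0.625000·-1.000000=-0.6250; V=0.000000+0.625000+-0.625000=0.0000
k=6 src: inc=-0.625000, refl=-0.625000·0.500000=-0.3125; V=0.625000+-0.625000+-0.312500=-0.3125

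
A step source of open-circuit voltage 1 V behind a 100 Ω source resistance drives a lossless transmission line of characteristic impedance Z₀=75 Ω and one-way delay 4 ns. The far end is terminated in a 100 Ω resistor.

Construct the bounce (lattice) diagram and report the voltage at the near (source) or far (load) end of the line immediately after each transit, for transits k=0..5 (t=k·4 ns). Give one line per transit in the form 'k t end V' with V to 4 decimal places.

Γ_L=0.142857, Γ_S=0.142857; launch V₁=1·75/175=0.428571
k=0 src: V=0.4286
k=1 load: inc=0.428571, refl=0.428571·0.142857=0.0612; V=0.000000+0.428571+0.061224=0.4898
k=2 src: inc=0.061224, refl=0.061224·0.142857=0.0087; V=0.428571+0.061224+0.008746=0.4985
k=3 load: inc=0.008746, refl=0.008746·0.142857=0.0012; V=0.489796+0.008746+0.001249=0.4998
k=4 src: inc=0.001249, refl=0.001249·0.142857=0.0002; V=0.498542+0.001249+0.000178=0.5000
k=5 load: inc=0.000178, refl=0.000178·0.142857=0.0000; V=0.499792+0.000178+0.000025=0.5000

0 0 source 0.4286
1 4 load 0.4898
2 8 source 0.4985
3 12 load 0.4998
4 16 source 0.5000
5 20 load 0.5000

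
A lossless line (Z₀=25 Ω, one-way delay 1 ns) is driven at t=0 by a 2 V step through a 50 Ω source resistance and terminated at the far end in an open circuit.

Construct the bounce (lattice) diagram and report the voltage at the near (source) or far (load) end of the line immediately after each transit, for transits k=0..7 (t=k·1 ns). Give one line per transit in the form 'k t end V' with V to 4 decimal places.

Γ_L=1.000000, Γ_S=0.333333; launch V₁=2·25/75=0.666667
k=0 src: V=0.6667
k=1 load: inc=0.666667, refl=0.666667·1.000000=0.6667; V=0.000000+0.666667+0.666667=1.3333
k=2 src: inc=0.666667, refl=0.666667·0.333333=0.2222; V=0.666667+0.666667+0.222222=1.5556
k=3 load: inc=0.222222, refl=0.222222·1.000000=0.2222; V=1.333333+0.222222+0.222222=1.7778
k=4 src: inc=0.222222, refl=0.222222·0.333333=0.0741; V=1.555556+0.222222+0.074074=1.8519
k=5 load: inc=0.074074, refl=0.074074·1.000000=0.0741; V=1.777778+0.074074+0.074074=1.9259
k=6 src: inc=0.074074, refl=0.074074·0.333333=0.0247; V=1.851852+0.074074+0.024691=1.9506
k=7 load: inc=0.024691, refl=0.024691·1.000000=0.0247; V=1.925926+0.024691+0.024691=1.9753

0 0 source 0.6667
1 1 load 1.3333
2 2 source 1.5556
3 3 load 1.7778
4 4 source 1.8519
5 5 load 1.9259
6 6 source 1.9506
7 7 load 1.9753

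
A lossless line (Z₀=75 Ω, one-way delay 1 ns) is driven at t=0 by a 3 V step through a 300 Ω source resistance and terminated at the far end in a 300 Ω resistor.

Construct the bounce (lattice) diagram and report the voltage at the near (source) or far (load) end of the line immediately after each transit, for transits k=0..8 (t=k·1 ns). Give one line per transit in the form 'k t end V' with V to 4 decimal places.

Γ_L=0.600000, Γ_S=0.600000; launch V₁=3·75/375=0.600000
k=0 src: V=0.6000
k=1 load: inc=0.600000, refl=0.600000·0.600000=0.3600; V=0.000000+0.600000+0.360000=0.9600
k=2 src: inc=0.360000, refl=0.360000·0.600000=0.2160; V=0.600000+0.360000+0.216000=1.1760
k=3 load: inc=0.216000, refl=0.216000·0.600000=0.1296; V=0.960000+0.216000+0.129600=1.3056
k=4 src: inc=0.129600, refl=0.129600·0.600000=0.0778; V=1.176000+0.129600+0.077760=1.3834
k=5 load: inc=0.077760, refl=0.077760·0.600000=0.0467; V=1.305600+0.077760+0.046656=1.4300
k=6 src: inc=0.046656, refl=0.046656·0.600000=0.0280; V=1.383360+0.046656+0.027994=1.4580
k=7 load: inc=0.027994, refl=0.027994·0.600000=0.0168; V=1.430016+0.027994+0.016796=1.4748
k=8 src: inc=0.016796, refl=0.016796·0.600000=0.0101; V=1.458010+0.016796+0.010078=1.4849

0 0 source 0.6000
1 1 load 0.9600
2 2 source 1.1760
3 3 load 1.3056
4 4 source 1.3834
5 5 load 1.4300
6 6 source 1.4580
7 7 load 1.4748
8 8 source 1.4849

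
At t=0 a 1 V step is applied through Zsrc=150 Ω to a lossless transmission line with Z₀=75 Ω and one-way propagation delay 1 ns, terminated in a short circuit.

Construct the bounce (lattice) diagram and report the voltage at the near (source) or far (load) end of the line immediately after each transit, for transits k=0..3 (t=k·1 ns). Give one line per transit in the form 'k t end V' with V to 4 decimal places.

Γ_L=-1.000000, Γ_S=0.333333; launch V₁=1·75/225=0.333333
k=0 src: V=0.3333
k=1 load: inc=0.333333, refl=0.333333·-1.000000=-0.3333; V=0.000000+0.333333+-0.333333=0.0000
k=2 src: inc=-0.333333, refl=-0.333333·0.333333=-0.1111; V=0.333333+-0.333333+-0.111111=-0.1111
k=3 load: inc=-0.111111, refl=-0.111111·-1.000000=0.1111; V=0.000000+-0.111111+0.111111=0.0000

0 0 source 0.3333
1 1 load 0.0000
2 2 source -0.1111
3 3 load 0.0000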